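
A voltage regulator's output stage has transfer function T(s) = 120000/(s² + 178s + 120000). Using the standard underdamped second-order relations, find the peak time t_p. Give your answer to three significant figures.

t_p ≈ 0.00938 s

ω_n = √120000 = 346 rad/s; ζ = 178/(2·346) = 0.257.
ω_d = 346·√(1 − 0.257²) = 335 rad/s. Then t_p = π/ω_d = 0.00938 s.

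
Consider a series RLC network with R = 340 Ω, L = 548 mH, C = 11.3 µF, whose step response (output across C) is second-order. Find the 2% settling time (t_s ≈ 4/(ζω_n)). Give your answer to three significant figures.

For a series RLC circuit (capacitor voltage as output), ω_n = 1/√(LC) = 1/√(548 mH · 11.3 µF) = 402 rad/s.
ζ = (R/2)·√(C/L) = (340/2)·√(11.3 µF/548 mH) = 0.772.
t_s ≈ 4/(ζω_n) = 0.0129 s.

t_s ≈ 0.0129 s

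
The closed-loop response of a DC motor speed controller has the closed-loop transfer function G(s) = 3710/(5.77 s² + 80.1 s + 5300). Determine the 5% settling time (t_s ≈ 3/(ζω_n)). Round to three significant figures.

t_s ≈ 0.432 s

Dividing through by 5.77: denominator becomes s² + 13.88 s + 918.5.
So ω_n = √918.5 = 30.3 rad/s and ζ = 13.88/(2·30.3) = 0.229.
t_s ≈ 3/(ζω_n) = 0.432 s.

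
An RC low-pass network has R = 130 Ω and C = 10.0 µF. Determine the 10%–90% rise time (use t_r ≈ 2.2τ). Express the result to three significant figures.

τ = RC = 130 × 10.0 µF = 0.00130 s.
t_r ≈ 2.2τ = 0.00286 s.

t_r ≈ 0.00286 s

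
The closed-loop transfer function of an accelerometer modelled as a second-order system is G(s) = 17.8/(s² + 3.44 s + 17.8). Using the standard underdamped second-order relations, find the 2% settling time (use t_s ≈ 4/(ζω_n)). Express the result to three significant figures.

t_s ≈ 2.33 s

Matching coefficients with s² + 2ζω_n s + ω_n² gives ω_n² = 17.8 ⇒ ω_n = 4.22 rad/s, and ζ = 3.44/(2ω_n) = 0.408.
t_s ≈ 4/(ζω_n) = 4/(0.408·4.22) = 2.33 s.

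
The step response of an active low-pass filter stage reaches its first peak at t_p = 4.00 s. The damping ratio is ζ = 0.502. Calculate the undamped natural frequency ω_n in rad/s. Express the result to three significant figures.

ω_n ≈ 0.908 rad/s

Peak time t_p = π/ω_d, so ω_d = π/t_p = π/4.00 = 0.785 rad/s.
ω_n = ω_d/√(1−ζ²) = 0.785/√0.748 = 0.908 rad/s.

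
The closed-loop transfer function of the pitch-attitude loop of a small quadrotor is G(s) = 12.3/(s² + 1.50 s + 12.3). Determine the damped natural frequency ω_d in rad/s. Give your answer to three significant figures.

Comparing the denominator to s² + 2ζω_n s + ω_n²: ω_n = √12.3 = 3.51 rad/s, and 2ζω_n = 1.50 so ζ = 1.50/(2·3.51) = 0.214.
ω_d = 3.51·√(1 − 0.214²) = 3.43 rad/s.

ω_d ≈ 3.43 rad/s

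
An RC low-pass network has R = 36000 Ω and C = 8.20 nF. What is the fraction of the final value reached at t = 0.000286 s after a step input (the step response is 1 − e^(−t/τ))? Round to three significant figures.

τ = RC = 36000 × 8.20 nF = 0.000295 s.
y(t)/y_∞ = 1 − e^(−t/τ) = 1 − e^(−0.000286/0.000295) = 1 − e^(−0.969) = 0.620.

y/y_∞ ≈ 0.620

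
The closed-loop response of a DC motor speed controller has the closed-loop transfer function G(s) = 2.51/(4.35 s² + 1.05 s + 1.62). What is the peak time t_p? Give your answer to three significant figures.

t_p ≈ 5.25 s

Dividing through by 4.35: denominator becomes s² + 0.2414 s + 0.3724.
So ω_n = √0.3724 = 0.610 rad/s and ζ = 0.2414/(2·0.610) = 0.198.
ω_d = 0.610·√(1 − 0.198²) = 0.598 rad/s. t_p = π/ω_d = 5.25 s.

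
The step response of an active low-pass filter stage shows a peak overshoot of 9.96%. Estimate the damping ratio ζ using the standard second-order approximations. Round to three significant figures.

ζ = −ln(OS)/√(π² + (ln OS)²). With OS = 0.0996, ln OS = −2.307 and ζ = 2.307/3.897 = 0.592.

ζ ≈ 0.592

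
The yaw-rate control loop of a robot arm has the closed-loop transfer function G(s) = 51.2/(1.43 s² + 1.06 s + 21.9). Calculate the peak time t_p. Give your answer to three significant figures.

Dividing through by 1.43: denominator becomes s² + 0.7413 s + 15.31.
So ω_n = √15.31 = 3.91 rad/s and ζ = 0.7413/(2·3.91) = 0.0947.
The damped frequency ω_d = ω_n√(1−ζ²) = 3.90 rad/s. t_p = π/ω_d = 0.806 s.

t_p ≈ 0.806 s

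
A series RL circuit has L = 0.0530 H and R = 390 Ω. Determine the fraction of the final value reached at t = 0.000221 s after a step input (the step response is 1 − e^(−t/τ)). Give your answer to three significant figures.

y/y_∞ ≈ 0.803

τ = L/R = 0.0530/390 = 0.000136 s.
y(t)/y_∞ = 1 − e^(−t/τ) = 1 − e^(−0.000221/0.000136) = 1 − e^(−1.63) = 0.803.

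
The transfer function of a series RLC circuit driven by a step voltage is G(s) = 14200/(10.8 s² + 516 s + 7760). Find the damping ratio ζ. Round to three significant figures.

ζ ≈ 0.891

Dividing through by 10.8: denominator becomes s² + 47.78 s + 718.5.
So ω_n = √718.5 = 26.8 rad/s and ζ = 47.78/(2·26.8) = 0.891.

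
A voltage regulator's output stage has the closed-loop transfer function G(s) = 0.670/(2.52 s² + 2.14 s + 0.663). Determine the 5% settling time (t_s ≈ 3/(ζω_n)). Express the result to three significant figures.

Dividing through by 2.52: denominator becomes s² + 0.8492 s + 0.2631.
So ω_n = √0.2631 = 0.513 rad/s and ζ = 0.8492/(2·0.513) = 0.828.
t_s ≈ 3/(ζω_n) = 7.07 s.

t_s ≈ 7.07 s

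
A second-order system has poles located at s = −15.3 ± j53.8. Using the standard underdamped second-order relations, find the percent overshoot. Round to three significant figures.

%OS ≈ 40.9%

The poles are at −σ ± jω_d with σ = 15.3 and ω_d = 53.8, so ω_n = √(σ²+ω_d²) = 55.9 rad/s and ζ = σ/ω_n = 0.274.
Overshoot: exp(−π·0.274/√(1−0.274²)) = 0.409, i.e. 40.9%.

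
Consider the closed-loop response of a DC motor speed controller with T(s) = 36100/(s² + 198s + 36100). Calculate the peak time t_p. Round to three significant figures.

t_p ≈ 0.0194 s

Comparing the denominator to s² + 2ζω_n s + ω_n²: ω_n = √36100 = 190 rad/s, and 2ζω_n = 198 so ζ = 198/(2·190) = 0.521.
ω_d = 190·√(1 − 0.521²) = 162 rad/s. Then t_p = π/ω_d = 0.0194 s.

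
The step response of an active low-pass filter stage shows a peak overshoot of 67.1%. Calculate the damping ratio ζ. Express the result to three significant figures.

ζ ≈ 0.126

ζ = −ln(OS)/√(π² + (ln OS)²). With OS = 0.671, ln OS = −0.3990 and ζ = 0.3990/3.167 = 0.126.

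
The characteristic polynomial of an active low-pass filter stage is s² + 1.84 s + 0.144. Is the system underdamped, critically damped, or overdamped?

overdamped

a² − 4b = 2.8 > 0 (two distinct real roots); the system is overdamped.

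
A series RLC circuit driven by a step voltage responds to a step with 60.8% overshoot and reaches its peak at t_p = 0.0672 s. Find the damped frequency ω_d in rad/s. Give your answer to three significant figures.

ω_d ≈ 46.7 rad/s

t_p = π/ω_d, so ω_d = π/0.0672 = 46.7 rad/s.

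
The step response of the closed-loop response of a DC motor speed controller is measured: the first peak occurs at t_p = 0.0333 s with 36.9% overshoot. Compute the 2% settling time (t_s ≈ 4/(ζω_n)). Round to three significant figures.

ζ from %OS: ζ = |ln 0.369|/√(π²+ln²0.369) = 0.302.
t_p = π/ω_d ⇒ ω_d = 94.3 rad/s; then ω_n = ω_d/√(1−ζ²) = 99.0 rad/s.
t_s ≈ 4/(ζω_n) = 4/(0.302·99.0) = 0.134 s.

t_s ≈ 0.134 s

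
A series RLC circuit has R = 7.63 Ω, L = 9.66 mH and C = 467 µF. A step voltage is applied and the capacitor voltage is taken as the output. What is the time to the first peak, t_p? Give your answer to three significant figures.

For a series RLC circuit (capacitor voltage as output), ω_n = 1/√(LC) = 1/√(9.66 mH · 467 µF) = 471 rad/s.
ζ = (R/2)·√(C/L) = (7.63/2)·√(467 µF/9.66 mH) = 0.839.
ω_d = 471·√(1 − 0.839²) = 256 rad/s. t_p = π/ω_d = 0.0123 s.

t_p ≈ 0.0123 s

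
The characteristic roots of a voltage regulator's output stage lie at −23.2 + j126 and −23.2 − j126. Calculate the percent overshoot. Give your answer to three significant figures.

|pole| = ω_n = √(23.2² + 126²) = 128 rad/s; ζ = cos θ = σ/ω_n = 0.181.
%OS = 100·exp(−πζ/√(1−ζ²)) = 56.1%.

%OS ≈ 56.1%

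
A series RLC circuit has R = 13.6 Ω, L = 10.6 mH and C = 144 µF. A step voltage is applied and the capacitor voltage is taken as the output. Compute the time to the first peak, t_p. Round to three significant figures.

For a series RLC circuit (capacitor voltage as output), ω_n = 1/√(LC) = 1/√(10.6 mH · 144 µF) = 809 rad/s.
ζ = (R/2)·√(C/L) = (13.6/2)·√(144 µF/10.6 mH) = 0.793.
The damped frequency ω_d = ω_n√(1−ζ²) = 494 rad/s. t_p = π/ω_d = 0.00637 s.

t_p ≈ 0.00637 s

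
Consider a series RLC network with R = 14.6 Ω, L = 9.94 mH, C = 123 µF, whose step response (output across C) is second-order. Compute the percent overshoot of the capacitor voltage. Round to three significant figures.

%OS ≈ 1.26%

For a series RLC circuit (capacitor voltage as output), ω_n = 1/√(LC) = 1/√(9.94 mH · 123 µF) = 904 rad/s.
ζ = (R/2)·√(C/L) = (14.6/2)·√(123 µF/9.94 mH) = 0.812.
Overshoot: exp(−π·0.812/√(1−0.812²)) = 0.0126, i.e. 1.26%.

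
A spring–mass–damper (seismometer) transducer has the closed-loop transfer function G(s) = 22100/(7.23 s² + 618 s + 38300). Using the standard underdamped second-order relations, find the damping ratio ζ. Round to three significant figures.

Dividing through by 7.23: denominator becomes s² + 85.48 s + 5297.
So ω_n = √5297 = 72.8 rad/s and ζ = 85.48/(2·72.8) = 0.587.

ζ ≈ 0.587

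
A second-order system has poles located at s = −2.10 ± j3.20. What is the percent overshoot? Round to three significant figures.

With σ = 2.10, ω_d = 3.20: ω_n = √(σ²+ω_d²) = 3.83 rad/s, ζ = σ/ω_n = 0.549.
Overshoot: exp(−π·0.549/√(1−0.549²)) = 0.127, i.e. 12.7%.

%OS ≈ 12.7%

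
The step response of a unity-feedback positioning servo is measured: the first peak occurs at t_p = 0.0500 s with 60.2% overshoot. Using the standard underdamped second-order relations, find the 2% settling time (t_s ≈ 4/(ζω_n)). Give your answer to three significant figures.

ζ from %OS: ζ = |ln 0.602|/√(π²+ln²0.602) = 0.159.
From t_p = π/ω_d, ω_d = π/0.0500 = 62.8 rad/s, so ω_n = ω_d/√(1−ζ²) = 63.6 rad/s.
t_s ≈ 4/(ζω_n) = 4/(0.159·63.6) = 0.394 s.

t_s ≈ 0.394 s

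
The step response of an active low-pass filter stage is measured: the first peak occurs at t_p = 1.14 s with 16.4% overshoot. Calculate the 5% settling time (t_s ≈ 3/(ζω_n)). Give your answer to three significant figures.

t_s ≈ 1.89 s

The overshoot fixes ζ = −ln(OS)/√(π²+ln²(OS)) = 0.499.
t_p = π/ω_d ⇒ ω_d = 2.76 rad/s; then ω_n = ω_d/√(1−ζ²) = 3.18 rad/s.
t_s ≈ 3/(ζω_n) = 3/(0.499·3.18) = 1.89 s.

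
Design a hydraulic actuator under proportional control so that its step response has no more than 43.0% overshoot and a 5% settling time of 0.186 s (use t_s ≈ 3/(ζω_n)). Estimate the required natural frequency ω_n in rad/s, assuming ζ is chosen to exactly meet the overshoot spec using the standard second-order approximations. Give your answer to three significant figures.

Inverting the overshoot relation: ζ = |ln 0.430|/√(π² + ln²0.430) = 0.259.
Then ω_n = 3/(ζ t_s) = 3/(0.259 × 0.186) = 62.2 rad/s.

ω_n ≈ 62.2 rad/s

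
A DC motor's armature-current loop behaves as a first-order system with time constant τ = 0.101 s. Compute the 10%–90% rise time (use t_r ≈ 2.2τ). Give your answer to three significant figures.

t_r ≈ 0.222 s

t_r ≈ 2.2τ = 0.222 s.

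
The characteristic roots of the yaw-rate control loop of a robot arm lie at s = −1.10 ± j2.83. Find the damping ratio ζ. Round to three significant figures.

The poles are at −σ ± jω_d with σ = 1.10 and ω_d = 2.83, so ω_n = √(σ²+ω_d²) = 3.04 rad/s and ζ = σ/ω_n = 0.362.

ζ ≈ 0.362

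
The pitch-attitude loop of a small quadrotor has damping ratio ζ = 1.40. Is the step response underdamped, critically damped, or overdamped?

Since ζ = 1.40 > 1, the system is overdamped.

overdamped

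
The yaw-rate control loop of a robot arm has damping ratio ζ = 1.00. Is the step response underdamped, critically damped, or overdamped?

critically damped

Since ζ = 1, the system is critically damped.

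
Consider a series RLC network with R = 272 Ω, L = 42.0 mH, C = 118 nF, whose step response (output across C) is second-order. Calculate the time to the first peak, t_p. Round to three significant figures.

t_p ≈ 0.000227 s

For a series RLC circuit (capacitor voltage as output), ω_n = 1/√(LC) = 1/√(42.0 mH · 118 nF) = 14200 rad/s.
ζ = (R/2)·√(C/L) = (272/2)·√(118 nF/42.0 mH) = 0.228.
The damped frequency ω_d = ω_n√(1−ζ²) = 13800 rad/s. t_p = π/ω_d = 0.000227 s.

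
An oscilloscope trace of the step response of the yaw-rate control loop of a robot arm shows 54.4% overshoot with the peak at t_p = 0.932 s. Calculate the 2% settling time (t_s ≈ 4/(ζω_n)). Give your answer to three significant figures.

t_s ≈ 6.12 s

From the overshoot, ζ = −ln(OS)/√(π²+ln²(OS)) = 0.190.
t_p = π/ω_d ⇒ ω_d = 3.37 rad/s; then ω_n = ω_d/√(1−ζ²) = 3.43 rad/s.
t_s ≈ 4/(ζω_n) = 4/(0.190·3.43) = 6.12 s.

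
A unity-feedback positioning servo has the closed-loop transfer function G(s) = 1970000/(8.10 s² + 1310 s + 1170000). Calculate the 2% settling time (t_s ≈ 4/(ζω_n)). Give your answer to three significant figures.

t_s ≈ 0.0495 s

Dividing through by 8.10: denominator becomes s² + 161.7 s + 144400.
So ω_n = √144400 = 380 rad/s and ζ = 161.7/(2·380) = 0.213.
t_s ≈ 4/(ζω_n) = 0.0495 s.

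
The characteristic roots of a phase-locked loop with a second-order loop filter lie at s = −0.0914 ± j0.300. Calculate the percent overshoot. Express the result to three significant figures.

%OS ≈ 38.4%

|pole| = ω_n = √(0.0914² + 0.300²) = 0.314 rad/s; ζ = cos θ = σ/ω_n = 0.291.
Overshoot: exp(−π·0.291/√(1−0.291²)) = 0.384, i.e. 38.4%.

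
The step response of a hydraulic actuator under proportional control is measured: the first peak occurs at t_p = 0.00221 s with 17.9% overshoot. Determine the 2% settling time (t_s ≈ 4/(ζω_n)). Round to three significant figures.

t_s ≈ 0.00514 s

From the overshoot, ζ = −ln(OS)/√(π²+ln²(OS)) = 0.480.
t_p = π/ω_d ⇒ ω_d = 1420 rad/s; then ω_n = ω_d/√(1−ζ²) = 1620 rad/s.
t_s ≈ 4/(ζω_n) = 4/(0.480·1620) = 0.00514 s.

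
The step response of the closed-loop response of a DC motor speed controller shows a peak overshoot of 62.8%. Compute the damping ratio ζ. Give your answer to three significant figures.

From %OS = 100·exp(−πζ/√(1−ζ²)), invert to get ζ = −ln(OS)/√(π² + ln²(OS)) with OS = 0.628.
−ln 0.628 = 0.4652, so ζ = 0.4652/√(π² + 0.2164) = 0.146.

ζ ≈ 0.146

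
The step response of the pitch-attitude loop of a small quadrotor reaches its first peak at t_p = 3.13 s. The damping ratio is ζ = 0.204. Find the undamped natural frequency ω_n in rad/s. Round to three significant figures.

Peak time t_p = π/ω_d, so ω_d = π/t_p = π/3.13 = 1.00 rad/s.
ω_n = ω_d/√(1−ζ²) = 1.00/√0.958 = 1.03 rad/s.

ω_n ≈ 1.03 rad/s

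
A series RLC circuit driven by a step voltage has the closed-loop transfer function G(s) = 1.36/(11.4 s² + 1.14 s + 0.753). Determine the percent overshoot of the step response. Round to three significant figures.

%OS ≈ 53.6%

Dividing through by 11.4: denominator becomes s² + 0.1000 s + 0.06605.
So ω_n = √0.06605 = 0.257 rad/s and ζ = 0.1000/(2·0.257) = 0.195.
Overshoot: exp(−π·0.195/√(1−0.195²)) = 0.536, i.e. 53.6%.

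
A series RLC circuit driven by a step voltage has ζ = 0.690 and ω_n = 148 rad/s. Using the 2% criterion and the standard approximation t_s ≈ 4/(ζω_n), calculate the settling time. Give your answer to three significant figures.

t_s ≈ 4/(ζω_n) = 4/(0.690 × 148) = 0.0392 s.

t_s ≈ 0.0392 s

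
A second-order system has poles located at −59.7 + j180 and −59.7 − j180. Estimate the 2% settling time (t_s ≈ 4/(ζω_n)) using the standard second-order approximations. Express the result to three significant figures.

t_s ≈ 0.0670 s

For poles at −σ ± jω_d, ζω_n = σ = 59.7, so t_s ≈ 4/σ = 0.0670 s.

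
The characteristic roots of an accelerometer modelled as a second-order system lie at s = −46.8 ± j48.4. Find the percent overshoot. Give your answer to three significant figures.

%OS ≈ 4.79%

|pole| = ω_n = √(46.8² + 48.4²) = 67.3 rad/s; ζ = cos θ = σ/ω_n = 0.695.
Overshoot: exp(−π·0.695/√(1−0.695²)) = 0.0479, i.e. 4.79%.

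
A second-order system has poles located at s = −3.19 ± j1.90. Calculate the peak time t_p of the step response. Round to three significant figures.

t_p ≈ 1.65 s

t_p = π/ω_d with ω_d = 1.90 (the imaginary part), so t_p = 1.65 s.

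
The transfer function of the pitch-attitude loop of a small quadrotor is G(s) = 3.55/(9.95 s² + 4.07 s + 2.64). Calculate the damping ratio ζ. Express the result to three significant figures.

ζ ≈ 0.397

Dividing through by 9.95: denominator becomes s² + 0.4090 s + 0.2653.
So ω_n = √0.2653 = 0.515 rad/s and ζ = 0.4090/(2·0.515) = 0.397.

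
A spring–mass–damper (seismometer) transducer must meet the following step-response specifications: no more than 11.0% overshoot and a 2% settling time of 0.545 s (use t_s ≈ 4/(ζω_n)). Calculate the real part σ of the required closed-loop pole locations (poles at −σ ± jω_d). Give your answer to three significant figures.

The settling-time spec alone fixes σ = ζω_n = 4/t_s = 4/0.545 = 7.34.
(Overshoot then fixes ζ = 0.575 and hence ω_d = σ·√(1−ζ²)/ζ = 10.4 rad/s.)

σ ≈ 7.34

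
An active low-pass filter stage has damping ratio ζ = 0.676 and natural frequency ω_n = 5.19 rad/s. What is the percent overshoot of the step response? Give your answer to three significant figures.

For an underdamped second-order system, %OS = 100·exp(−πζ/√(1−ζ²)).
πζ/√(1−ζ²) = π·0.676/√(1−0.457) = 2.882, so %OS = 100·e^(−2.882) = 5.60%.

%OS ≈ 5.60%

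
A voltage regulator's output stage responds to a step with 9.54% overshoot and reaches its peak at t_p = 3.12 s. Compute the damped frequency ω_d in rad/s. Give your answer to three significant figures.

t_p = π/ω_d, so ω_d = π/3.12 = 1.01 rad/s.

ω_d ≈ 1.01 rad/s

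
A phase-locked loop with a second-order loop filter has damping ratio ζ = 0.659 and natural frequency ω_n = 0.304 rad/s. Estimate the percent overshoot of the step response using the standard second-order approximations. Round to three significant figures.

%OS ≈ 6.38%

For an underdamped second-order system, %OS = 100·exp(−πζ/√(1−ζ²)).
πζ/√(1−ζ²) = π·0.659/√(1−0.434) = 2.753, so %OS = 100·e^(−2.753) = 6.38%.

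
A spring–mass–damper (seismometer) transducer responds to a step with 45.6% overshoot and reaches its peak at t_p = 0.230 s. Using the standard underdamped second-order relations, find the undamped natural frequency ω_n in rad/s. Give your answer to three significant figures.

ω_n ≈ 14.1 rad/s

From the overshoot, ζ = −ln(OS)/√(π²+ln²(OS)) = 0.242.
From t_p = π/ω_d, ω_d = π/0.230 = 13.7 rad/s, so ω_n = ω_d/√(1−ζ²) = 14.1 rad/s.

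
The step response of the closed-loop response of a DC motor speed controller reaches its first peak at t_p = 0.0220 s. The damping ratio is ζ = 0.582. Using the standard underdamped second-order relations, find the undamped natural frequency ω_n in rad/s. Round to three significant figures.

ω_n ≈ 176 rad/s

Peak time t_p = π/ω_d, so ω_d = π/t_p = π/0.0220 = 143 rad/s.
ω_n = ω_d/√(1−ζ²) = 143/√0.661 = 176 rad/s.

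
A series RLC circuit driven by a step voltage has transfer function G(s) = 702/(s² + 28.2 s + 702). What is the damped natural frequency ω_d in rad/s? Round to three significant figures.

Matching coefficients with s² + 2ζω_n s + ω_n² gives ω_n² = 702 ⇒ ω_n = 26.5 rad/s, and ζ = 28.2/(2ω_n) = 0.532.
ω_d = 26.5·√(1 − 0.532²) = 22.4 rad/s.

ω_d ≈ 22.4 rad/s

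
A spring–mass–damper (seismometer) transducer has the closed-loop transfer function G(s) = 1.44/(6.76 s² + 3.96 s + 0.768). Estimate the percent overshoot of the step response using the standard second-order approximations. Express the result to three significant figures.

%OS ≈ 0.402%

Dividing through by 6.76: denominator becomes s² + 0.5858 s + 0.1136.
So ω_n = √0.1136 = 0.337 rad/s and ζ = 0.5858/(2·0.337) = 0.869.
%OS = 100 e^{−πζ/√(1−ζ²)} with ζ = 0.869 gives 0.402%.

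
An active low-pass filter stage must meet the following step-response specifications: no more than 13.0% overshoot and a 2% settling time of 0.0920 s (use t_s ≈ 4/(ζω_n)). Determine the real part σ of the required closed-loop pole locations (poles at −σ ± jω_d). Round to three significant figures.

σ ≈ 43.5

The settling-time spec alone fixes σ = ζω_n = 4/t_s = 4/0.0920 = 43.5.
(Overshoot then fixes ζ = 0.545 and hence ω_d = σ·√(1−ζ²)/ζ = 66.9 rad/s.)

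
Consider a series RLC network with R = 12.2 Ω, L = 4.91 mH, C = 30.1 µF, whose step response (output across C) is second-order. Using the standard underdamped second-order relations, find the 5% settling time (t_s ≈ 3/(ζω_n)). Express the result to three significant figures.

t_s ≈ 0.00241 s

For a series RLC circuit (capacitor voltage as output), ω_n = 1/√(LC) = 1/√(4.91 mH · 30.1 µF) = 2600 rad/s.
ζ = (R/2)·√(C/L) = (12.2/2)·√(30.1 µF/4.91 mH) = 0.478.
t_s ≈ 3/(ζω_n) = 0.00241 s.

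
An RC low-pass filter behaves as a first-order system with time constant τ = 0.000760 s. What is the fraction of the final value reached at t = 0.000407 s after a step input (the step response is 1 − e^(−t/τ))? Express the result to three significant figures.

y(t)/y_∞ = 1 − e^(−t/τ) = 1 − e^(−0.000407/0.000760) = 1 − e^(−0.536) = 0.415.

y/y_∞ ≈ 0.415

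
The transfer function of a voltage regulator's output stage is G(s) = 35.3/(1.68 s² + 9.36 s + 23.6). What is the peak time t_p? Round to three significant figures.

Dividing through by 1.68: denominator becomes s² + 5.571 s + 14.05.
So ω_n = √14.05 = 3.75 rad/s and ζ = 5.571/(2·3.75) = 0.743.
The damped frequency ω_d = ω_n√(1−ζ²) = 2.51 rad/s. t_p = π/ω_d = 1.25 s.

t_p ≈ 1.25 s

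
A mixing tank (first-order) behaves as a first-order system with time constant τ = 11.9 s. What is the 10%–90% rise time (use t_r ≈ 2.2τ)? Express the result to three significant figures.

t_r ≈ 2.2τ = 26.2 s.

t_r ≈ 26.2 s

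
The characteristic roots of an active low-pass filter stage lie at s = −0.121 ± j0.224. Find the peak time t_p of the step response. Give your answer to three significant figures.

t_p = π/ω_d with ω_d = 0.224 (the imaginary part), so t_p = 14.0 s.

t_p ≈ 14.0 s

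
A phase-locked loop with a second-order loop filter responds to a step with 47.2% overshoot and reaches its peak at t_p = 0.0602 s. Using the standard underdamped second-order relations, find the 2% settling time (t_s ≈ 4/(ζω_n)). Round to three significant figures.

From the overshoot, ζ = −ln(OS)/√(π²+ln²(OS)) = 0.232.
From t_p = π/ω_d, ω_d = π/0.0602 = 52.2 rad/s, so ω_n = ω_d/√(1−ζ²) = 53.7 rad/s.
t_s ≈ 4/(ζω_n) = 4/(0.232·53.7) = 0.321 s.

t_s ≈ 0.321 s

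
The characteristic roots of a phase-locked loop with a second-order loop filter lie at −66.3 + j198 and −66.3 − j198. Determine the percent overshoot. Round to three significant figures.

The poles are at −σ ± jω_d with σ = 66.3 and ω_d = 198, so ω_n = √(σ²+ω_d²) = 209 rad/s and ζ = σ/ω_n = 0.318.
%OS = 100·exp(−πζ/√(1−ζ²)) = 34.9%.

%OS ≈ 34.9%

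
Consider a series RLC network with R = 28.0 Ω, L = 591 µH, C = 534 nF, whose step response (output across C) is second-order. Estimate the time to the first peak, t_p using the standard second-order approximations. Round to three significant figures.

t_p ≈ 0.0000615 s

For a series RLC circuit (capacitor voltage as output), ω_n = 1/√(LC) = 1/√(591 µH · 534 nF) = 56300 rad/s.
ζ = (R/2)·√(C/L) = (28.0/2)·√(534 nF/591 µH) = 0.421.
ω_d = 56300·√(1 − 0.421²) = 51100 rad/s. t_p = π/ω_d = 0.0000615 s.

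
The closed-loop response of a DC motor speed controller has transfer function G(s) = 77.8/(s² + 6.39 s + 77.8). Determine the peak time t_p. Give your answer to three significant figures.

t_p ≈ 0.382 s

Comparing the denominator to s² + 2ζω_n s + ω_n²: ω_n = √77.8 = 8.82 rad/s, and 2ζω_n = 6.39 so ζ = 6.39/(2·8.82) = 0.362.
ω_d = 8.82·√(1 − 0.362²) = 8.22 rad/s. Then t_p = π/ω_d = 0.382 s.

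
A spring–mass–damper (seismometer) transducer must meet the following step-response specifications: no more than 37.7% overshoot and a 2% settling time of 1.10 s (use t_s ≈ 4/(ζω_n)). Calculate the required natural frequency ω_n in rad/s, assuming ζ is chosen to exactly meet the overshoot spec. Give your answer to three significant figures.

ζ = −ln(OS)/√(π² + (ln OS)²). With OS = 0.377, ln OS = −0.9755 and ζ = 0.9755/3.290 = 0.297.
From t_s ≈ 4/(ζω_n): ω_n = 4/(ζ·t_s) = 4/(0.297·1.10) = 12.3 rad/s.

ω_n ≈ 12.3 rad/s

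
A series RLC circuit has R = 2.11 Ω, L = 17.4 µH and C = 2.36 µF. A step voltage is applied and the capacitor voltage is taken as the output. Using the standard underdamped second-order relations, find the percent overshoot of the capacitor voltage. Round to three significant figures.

For a series RLC circuit (capacitor voltage as output), ω_n = 1/√(LC) = 1/√(17.4 µH · 2.36 µF) = 156000 rad/s.
ζ = (R/2)·√(C/L) = (2.11/2)·√(2.36 µF/17.4 µH) = 0.389.
%OS = 100 e^{−πζ/√(1−ζ²)} with ζ = 0.389 gives 26.6%.

%OS ≈ 26.6%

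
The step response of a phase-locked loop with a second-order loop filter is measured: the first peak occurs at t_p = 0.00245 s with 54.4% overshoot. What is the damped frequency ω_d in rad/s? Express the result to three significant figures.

ω_d ≈ 1280 rad/s

t_p = π/ω_d, so ω_d = π/0.00245 = 1280 rad/s.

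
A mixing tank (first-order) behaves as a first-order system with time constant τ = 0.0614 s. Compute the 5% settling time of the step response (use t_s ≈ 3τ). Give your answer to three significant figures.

t_s ≈ 0.184 s

t_s ≈ 3τ = 0.184 s.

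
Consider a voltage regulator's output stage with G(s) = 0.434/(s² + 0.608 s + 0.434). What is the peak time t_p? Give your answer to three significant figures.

ω_n = √0.434 = 0.659 rad/s; ζ = 0.608/(2·0.659) = 0.461.
ω_d = 0.659·√(1 − 0.461²) = 0.584 rad/s. Then t_p = π/ω_d = 5.38 s.

t_p ≈ 5.38 s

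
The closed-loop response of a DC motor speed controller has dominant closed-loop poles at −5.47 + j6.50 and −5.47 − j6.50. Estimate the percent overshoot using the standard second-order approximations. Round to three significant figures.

|pole| = ω_n = √(5.47² + 6.50²) = 8.50 rad/s; ζ = cos θ = σ/ω_n = 0.644.
Overshoot: exp(−π·0.644/√(1−0.644²)) = 0.0711, i.e. 7.11%.

%OS ≈ 7.11%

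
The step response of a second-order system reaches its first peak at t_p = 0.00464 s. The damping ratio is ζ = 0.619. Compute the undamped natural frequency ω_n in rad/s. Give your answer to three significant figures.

ω_n ≈ 862 rad/s

Peak time t_p = π/ω_d, so ω_d = π/t_p = π/0.00464 = 677 rad/s.
ω_n = ω_d/√(1−ζ²) = 677/√0.617 = 862 rad/s.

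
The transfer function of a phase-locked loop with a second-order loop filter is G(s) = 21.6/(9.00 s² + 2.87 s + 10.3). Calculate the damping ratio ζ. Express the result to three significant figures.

Dividing through by 9.00: denominator becomes s² + 0.3189 s + 1.144.
So ω_n = √1.144 = 1.07 rad/s and ζ = 0.3189/(2·1.07) = 0.149.

ζ ≈ 0.149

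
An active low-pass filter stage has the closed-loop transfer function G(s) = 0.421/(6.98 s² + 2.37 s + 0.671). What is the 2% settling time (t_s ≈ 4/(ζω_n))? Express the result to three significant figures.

t_s ≈ 23.6 s

Dividing through by 6.98: denominator becomes s² + 0.3395 s + 0.09613.
So ω_n = √0.09613 = 0.310 rad/s and ζ = 0.3395/(2·0.310) = 0.548.
t_s ≈ 4/(ζω_n) = 23.6 s.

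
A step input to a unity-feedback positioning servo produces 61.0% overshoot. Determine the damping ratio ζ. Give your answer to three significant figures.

ζ ≈ 0.155

ζ = −ln(OS)/√(π² + (ln OS)²). With OS = 0.610, ln OS = −0.4943 and ζ = 0.4943/3.180 = 0.155.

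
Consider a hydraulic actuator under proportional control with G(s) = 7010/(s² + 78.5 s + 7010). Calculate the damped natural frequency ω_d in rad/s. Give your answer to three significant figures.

ω_d ≈ 74.0 rad/s

Comparing the denominator to s² + 2ζω_n s + ω_n²: ω_n = √7010 = 83.7 rad/s, and 2ζω_n = 78.5 so ζ = 78.5/(2·83.7) = 0.469.
ω_d = 83.7·√(1 − 0.469²) = 74.0 rad/s.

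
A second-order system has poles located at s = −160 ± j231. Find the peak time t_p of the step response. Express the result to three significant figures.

t_p = π/ω_d with ω_d = 231 (the imaginary part), so t_p = 0.0136 s.

t_p ≈ 0.0136 s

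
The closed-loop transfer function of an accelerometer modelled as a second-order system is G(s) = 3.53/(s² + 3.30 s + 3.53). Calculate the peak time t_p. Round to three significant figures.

t_p ≈ 3.50 s

Matching coefficients with s² + 2ζω_n s + ω_n² gives ω_n² = 3.53 ⇒ ω_n = 1.88 rad/s, and ζ = 3.30/(2ω_n) = 0.878.
ω_d = ω_n√(1−ζ²) = 0.899 rad/s. Then t_p = π/ω_d = 3.50 s.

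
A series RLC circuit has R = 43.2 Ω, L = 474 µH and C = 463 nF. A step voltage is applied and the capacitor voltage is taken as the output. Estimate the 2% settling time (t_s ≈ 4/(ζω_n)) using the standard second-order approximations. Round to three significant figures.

For a series RLC circuit (capacitor voltage as output), ω_n = 1/√(LC) = 1/√(474 µH · 463 nF) = 67500 rad/s.
ζ = (R/2)·√(C/L) = (43.2/2)·√(463 nF/474 µH) = 0.675.
t_s ≈ 4/(ζω_n) = 0.0000878 s.

t_s ≈ 0.0000878 s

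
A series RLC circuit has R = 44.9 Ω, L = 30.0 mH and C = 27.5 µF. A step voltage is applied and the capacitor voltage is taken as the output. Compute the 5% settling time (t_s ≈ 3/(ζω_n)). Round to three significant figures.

t_s ≈ 0.00401 s

For a series RLC circuit (capacitor voltage as output), ω_n = 1/√(LC) = 1/√(30.0 mH · 27.5 µF) = 1100 rad/s.
ζ = (R/2)·√(C/L) = (44.9/2)·√(27.5 µF/30.0 mH) = 0.680.
t_s ≈ 3/(ζω_n) = 0.00401 s.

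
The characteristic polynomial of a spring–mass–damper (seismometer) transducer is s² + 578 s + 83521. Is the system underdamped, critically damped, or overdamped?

a² − 4b = 578² − 4·83521 = 0 (repeated real root); the system is critically damped.

critically damped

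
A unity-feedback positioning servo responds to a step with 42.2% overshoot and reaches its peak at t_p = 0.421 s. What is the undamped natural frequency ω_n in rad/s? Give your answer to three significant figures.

ω_n ≈ 7.74 rad/s

The overshoot fixes ζ = −ln(OS)/√(π²+ln²(OS)) = 0.265.
t_p = π/ω_d ⇒ ω_d = 7.46 rad/s; then ω_n = ω_d/√(1−ζ²) = 7.74 rad/s.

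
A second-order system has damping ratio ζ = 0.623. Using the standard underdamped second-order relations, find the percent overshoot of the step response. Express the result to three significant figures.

%OS ≈ 8.19%

For an underdamped second-order system, %OS = 100·exp(−πζ/√(1−ζ²)).
πζ/√(1−ζ²) = π·0.623/√(1−0.388) = 2.502, so %OS = 100·e^(−2.502) = 8.19%.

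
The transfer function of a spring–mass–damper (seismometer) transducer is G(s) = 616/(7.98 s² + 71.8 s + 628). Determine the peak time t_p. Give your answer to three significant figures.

Dividing through by 7.98: denominator becomes s² + 8.997 s + 78.70.
So ω_n = √78.70 = 8.87 rad/s and ζ = 8.997/(2·8.87) = 0.507.
The damped frequency ω_d = ω_n√(1−ζ²) = 7.65 rad/s. t_p = π/ω_d = 0.411 s.

t_p ≈ 0.411 s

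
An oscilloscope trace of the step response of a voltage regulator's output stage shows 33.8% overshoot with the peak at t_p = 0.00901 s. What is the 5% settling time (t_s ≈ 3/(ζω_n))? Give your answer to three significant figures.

t_s ≈ 0.0249 s

ζ from %OS: ζ = |ln 0.338|/√(π²+ln²0.338) = 0.326.
From t_p = π/ω_d, ω_d = π/0.00901 = 349 rad/s, so ω_n = ω_d/√(1−ζ²) = 369 rad/s.
t_s ≈ 3/(ζω_n) = 3/(0.326·369) = 0.0249 s.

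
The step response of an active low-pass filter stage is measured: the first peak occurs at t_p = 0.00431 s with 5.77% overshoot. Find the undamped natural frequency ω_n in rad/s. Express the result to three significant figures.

The overshoot fixes ζ = −ln(OS)/√(π²+ln²(OS)) = 0.672.
From t_p = π/ω_d, ω_d = π/0.00431 = 729 rad/s, so ω_n = ω_d/√(1−ζ²) = 985 rad/s.

ω_n ≈ 985 rad/s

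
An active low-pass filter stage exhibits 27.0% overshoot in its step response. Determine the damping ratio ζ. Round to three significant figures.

ζ ≈ 0.385

Inverting the overshoot relation: ζ = |ln 0.270|/√(π² + ln²0.270) = 0.385.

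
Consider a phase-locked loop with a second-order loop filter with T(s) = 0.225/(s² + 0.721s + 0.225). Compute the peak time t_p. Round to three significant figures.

t_p ≈ 10.2 s

Matching coefficients with s² + 2ζω_n s + ω_n² gives ω_n² = 0.225 ⇒ ω_n = 0.474 rad/s, and ζ = 0.721/(2ω_n) = 0.760.
The damped frequency ω_d = ω_n√(1−ζ²) = 0.308 rad/s. Then t_p = π/ω_d = 10.2 s.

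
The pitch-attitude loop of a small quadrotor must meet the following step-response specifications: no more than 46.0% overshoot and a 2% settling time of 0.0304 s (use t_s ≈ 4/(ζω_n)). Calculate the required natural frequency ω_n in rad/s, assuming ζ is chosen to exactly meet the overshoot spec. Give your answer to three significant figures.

Inverting the overshoot relation: ζ = |ln 0.460|/√(π² + ln²0.460) = 0.240.
From t_s ≈ 4/(ζω_n): ω_n = 4/(ζ·t_s) = 4/(0.240·0.0304) = 548 rad/s.

ω_n ≈ 548 rad/s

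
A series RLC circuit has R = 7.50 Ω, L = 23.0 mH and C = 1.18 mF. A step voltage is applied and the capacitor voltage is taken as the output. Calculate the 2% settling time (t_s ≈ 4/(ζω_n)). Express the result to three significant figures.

For a series RLC circuit (capacitor voltage as output), ω_n = 1/√(LC) = 1/√(23.0 mH · 1.18 mF) = 192 rad/s.
ζ = (R/2)·√(C/L) = (7.50/2)·√(1.18 mF/23.0 mH) = 0.849.
t_s ≈ 4/(ζω_n) = 0.0245 s.

t_s ≈ 0.0245 s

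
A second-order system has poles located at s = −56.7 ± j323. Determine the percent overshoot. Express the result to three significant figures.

%OS ≈ 57.6%

The poles are at −σ ± jω_d with σ = 56.7 and ω_d = 323, so ω_n = √(σ²+ω_d²) = 328 rad/s and ζ = σ/ω_n = 0.173.
Overshoot: exp(−π·0.173/√(1−0.173²)) = 0.576, i.e. 57.6%.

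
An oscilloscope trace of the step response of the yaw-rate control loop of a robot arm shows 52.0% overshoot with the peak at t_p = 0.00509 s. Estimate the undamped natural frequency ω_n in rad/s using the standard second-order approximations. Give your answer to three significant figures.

ω_n ≈ 630 rad/s

The overshoot fixes ζ = −ln(OS)/√(π²+ln²(OS)) = 0.204.
From t_p = π/ω_d, ω_d = π/0.00509 = 617 rad/s, so ω_n = ω_d/√(1−ζ²) = 630 rad/s.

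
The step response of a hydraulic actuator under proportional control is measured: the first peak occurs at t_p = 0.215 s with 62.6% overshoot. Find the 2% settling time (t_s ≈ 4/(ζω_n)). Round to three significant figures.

t_s ≈ 1.84 s

ζ from %OS: ζ = |ln 0.626|/√(π²+ln²0.626) = 0.147.
t_p = π/ω_d ⇒ ω_d = 14.6 rad/s; then ω_n = ω_d/√(1−ζ²) = 14.8 rad/s.
t_s ≈ 4/(ζω_n) = 4/(0.147·14.8) = 1.84 s.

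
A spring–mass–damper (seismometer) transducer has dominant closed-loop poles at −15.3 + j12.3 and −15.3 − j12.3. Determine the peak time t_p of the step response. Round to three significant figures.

t_p = π/ω_d with ω_d = 12.3 (the imaginary part), so t_p = 0.255 s.

t_p ≈ 0.255 s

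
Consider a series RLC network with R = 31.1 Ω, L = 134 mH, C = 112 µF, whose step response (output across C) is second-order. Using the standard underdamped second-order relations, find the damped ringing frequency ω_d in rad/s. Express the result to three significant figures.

ω_d ≈ 231 rad/s

For a series RLC circuit (capacitor voltage as output), ω_n = 1/√(LC) = 1/√(134 mH · 112 µF) = 258 rad/s.
ζ = (R/2)·√(C/L) = (31.1/2)·√(112 µF/134 mH) = 0.450.
ω_d = ω_n√(1−ζ²) = 231 rad/s.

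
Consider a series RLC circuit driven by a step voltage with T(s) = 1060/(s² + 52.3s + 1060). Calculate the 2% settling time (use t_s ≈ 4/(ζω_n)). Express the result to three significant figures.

Matching coefficients with s² + 2ζω_n s + ω_n² gives ω_n² = 1060 ⇒ ω_n = 32.6 rad/s, and ζ = 52.3/(2ω_n) = 0.803.
t_s ≈ 4/(ζω_n) = 4/(0.803·32.6) = 0.153 s.

t_s ≈ 0.153 s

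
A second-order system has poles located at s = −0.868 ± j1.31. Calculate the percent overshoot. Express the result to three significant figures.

%OS ≈ 12.5%

|pole| = ω_n = √(0.868² + 1.31²) = 1.57 rad/s; ζ = cos θ = σ/ω_n = 0.552.
%OS = 100 e^{−πζ/√(1−ζ²)} with ζ = 0.552 gives 12.5%.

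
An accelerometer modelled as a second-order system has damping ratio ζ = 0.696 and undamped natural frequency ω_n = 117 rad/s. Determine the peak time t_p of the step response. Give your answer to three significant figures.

The damped frequency is ω_d = ω_n√(1−ζ²) = 117·√(1−0.484) = 84.0 rad/s.
Peak time t_p = π/ω_d = π/84.0 = 0.0374 s.

t_p ≈ 0.0374 s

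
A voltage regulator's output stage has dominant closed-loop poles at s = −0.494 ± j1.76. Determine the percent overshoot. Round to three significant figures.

With σ = 0.494, ω_d = 1.76: ω_n = √(σ²+ω_d²) = 1.83 rad/s, ζ = σ/ω_n = 0.270.
%OS = 100 e^{−πζ/√(1−ζ²)} with ζ = 0.270 gives 41.4%.

%OS ≈ 41.4%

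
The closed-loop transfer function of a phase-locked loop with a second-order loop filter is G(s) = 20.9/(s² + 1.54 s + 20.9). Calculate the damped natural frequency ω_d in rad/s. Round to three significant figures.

Matching coefficients with s² + 2ζω_n s + ω_n² gives ω_n² = 20.9 ⇒ ω_n = 4.57 rad/s, and ζ = 1.54/(2ω_n) = 0.168.
ω_d = 4.57·√(1 − 0.168²) = 4.51 rad/s.

ω_d ≈ 4.51 rad/s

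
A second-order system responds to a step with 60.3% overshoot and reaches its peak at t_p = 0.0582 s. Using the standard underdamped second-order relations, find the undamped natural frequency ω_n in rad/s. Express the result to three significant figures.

The overshoot fixes ζ = −ln(OS)/√(π²+ln²(OS)) = 0.159.
t_p = π/ω_d ⇒ ω_d = 54.0 rad/s; then ω_n = ω_d/√(1−ζ²) = 54.7 rad/s.

ω_n ≈ 54.7 rad/s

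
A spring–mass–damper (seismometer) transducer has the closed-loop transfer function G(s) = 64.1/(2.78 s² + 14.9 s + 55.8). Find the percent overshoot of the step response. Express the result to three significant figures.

%OS ≈ 9.59%

Dividing through by 2.78: denominator becomes s² + 5.360 s + 20.07.
So ω_n = √20.07 = 4.48 rad/s and ζ = 5.360/(2·4.48) = 0.598.
Overshoot: exp(−π·0.598/√(1−0.598²)) = 0.0959, i.e. 9.59%.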